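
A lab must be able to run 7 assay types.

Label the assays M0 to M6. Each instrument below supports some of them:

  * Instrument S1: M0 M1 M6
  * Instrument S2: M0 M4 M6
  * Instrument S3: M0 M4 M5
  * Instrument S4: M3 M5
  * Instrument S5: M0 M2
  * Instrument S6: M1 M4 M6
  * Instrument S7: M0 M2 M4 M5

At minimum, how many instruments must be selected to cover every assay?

3

S1 and S4 and S7 together: S1 ∪ S4 ∪ S7 = {M0, M1, M2, M3, M4, M5, M6} — every assay is covered.
Only S4 contains M3, so S4 is forced; the remaining 5 assays need at least 2 more instruments (each remaining instrument adds at most 3) — so at least 3 instruments are needed, and 3 is optimal.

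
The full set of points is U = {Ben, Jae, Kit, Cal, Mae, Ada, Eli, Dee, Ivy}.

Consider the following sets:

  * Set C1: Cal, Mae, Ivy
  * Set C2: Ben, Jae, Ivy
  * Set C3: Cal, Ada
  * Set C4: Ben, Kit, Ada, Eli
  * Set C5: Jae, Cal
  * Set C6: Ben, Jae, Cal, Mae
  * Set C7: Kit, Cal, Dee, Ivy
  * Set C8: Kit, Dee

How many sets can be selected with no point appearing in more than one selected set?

3

C2, C3, C8 are pairwise disjoint (C2={Ben,Jae,Ivy}; C3={Cal,Ada}; C8={Kit,Dee}).
Every remaining set overlaps one of these, and no 4 of the listed sets are pairwise disjoint, so 3 is the maximum.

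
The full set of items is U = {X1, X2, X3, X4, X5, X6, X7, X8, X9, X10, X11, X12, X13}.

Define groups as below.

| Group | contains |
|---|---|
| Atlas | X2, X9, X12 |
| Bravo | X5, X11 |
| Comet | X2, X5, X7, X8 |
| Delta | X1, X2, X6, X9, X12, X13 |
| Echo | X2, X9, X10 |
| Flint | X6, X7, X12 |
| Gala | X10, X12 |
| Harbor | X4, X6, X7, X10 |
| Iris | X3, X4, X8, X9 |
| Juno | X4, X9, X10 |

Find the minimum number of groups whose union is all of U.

4

Take {Bravo, Delta, Harbor, Iris}. Their union is {X1, X2, X3, X4, X5, X6, X7, X8, X9, X10, X11, X12, X13}, which is all 13 items.
Only Delta contains X1, so Delta is forced; the remaining 7 items need at least 3 more groups (each remaining group adds at most 3) — so at least 4 groups are needed, and 4 is optimal.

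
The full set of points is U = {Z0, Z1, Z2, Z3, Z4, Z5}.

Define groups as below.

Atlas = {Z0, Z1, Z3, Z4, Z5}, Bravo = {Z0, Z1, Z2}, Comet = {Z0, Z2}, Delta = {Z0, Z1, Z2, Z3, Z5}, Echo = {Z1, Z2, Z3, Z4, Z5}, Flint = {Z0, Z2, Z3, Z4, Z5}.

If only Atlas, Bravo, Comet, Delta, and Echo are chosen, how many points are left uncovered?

0

Union of Atlas, Bravo, Comet, Delta, Echo = {Z0, Z1, Z2, Z3, Z4, Z5} — that's every point, so 0 are uncovered.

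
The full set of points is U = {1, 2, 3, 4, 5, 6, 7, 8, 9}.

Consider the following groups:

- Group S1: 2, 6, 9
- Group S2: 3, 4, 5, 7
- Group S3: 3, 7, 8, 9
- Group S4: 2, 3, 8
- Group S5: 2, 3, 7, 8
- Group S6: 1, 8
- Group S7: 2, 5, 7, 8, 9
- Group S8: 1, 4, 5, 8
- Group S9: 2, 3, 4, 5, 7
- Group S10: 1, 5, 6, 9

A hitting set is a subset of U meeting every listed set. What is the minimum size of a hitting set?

The 3 points {1, 2, 7} hit every group.
The groups S1, S2, S6 are pairwise disjoint, so any hitting set needs a separate point for each — at least 3. Hence 3 is optimal.

3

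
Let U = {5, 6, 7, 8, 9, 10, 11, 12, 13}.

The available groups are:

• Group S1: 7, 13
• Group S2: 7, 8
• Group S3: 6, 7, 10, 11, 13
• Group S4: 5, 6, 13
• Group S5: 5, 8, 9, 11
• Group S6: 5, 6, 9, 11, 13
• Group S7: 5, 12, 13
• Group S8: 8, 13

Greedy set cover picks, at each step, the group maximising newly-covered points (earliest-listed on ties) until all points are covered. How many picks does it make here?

3

Greedy: pick S3 (covers 5 new) → pick S5 (covers 3 new) → pick S7 (covers 1 new). Total picks: 3.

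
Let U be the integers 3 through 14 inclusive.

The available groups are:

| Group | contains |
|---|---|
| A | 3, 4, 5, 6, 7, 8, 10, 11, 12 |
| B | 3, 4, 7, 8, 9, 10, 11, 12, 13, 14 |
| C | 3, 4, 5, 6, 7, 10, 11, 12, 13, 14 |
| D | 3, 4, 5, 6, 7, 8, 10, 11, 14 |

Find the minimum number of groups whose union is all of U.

2

Take {B, D}. Their union is {3, 4, 5, 6, 7, 8, 9, 10, 11, 12, 13, 14}, which is all 12 items.
No single group has all 12 items (the largest, B, has 10), so 2 is optimal.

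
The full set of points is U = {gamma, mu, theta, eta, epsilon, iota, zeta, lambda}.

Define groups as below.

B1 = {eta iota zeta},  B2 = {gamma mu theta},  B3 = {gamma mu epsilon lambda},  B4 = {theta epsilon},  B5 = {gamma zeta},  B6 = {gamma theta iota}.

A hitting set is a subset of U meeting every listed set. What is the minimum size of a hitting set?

The 3 points {gamma, epsilon, zeta} hit every group.
No choice of 2 points meets every group, so 3 is the minimum.

3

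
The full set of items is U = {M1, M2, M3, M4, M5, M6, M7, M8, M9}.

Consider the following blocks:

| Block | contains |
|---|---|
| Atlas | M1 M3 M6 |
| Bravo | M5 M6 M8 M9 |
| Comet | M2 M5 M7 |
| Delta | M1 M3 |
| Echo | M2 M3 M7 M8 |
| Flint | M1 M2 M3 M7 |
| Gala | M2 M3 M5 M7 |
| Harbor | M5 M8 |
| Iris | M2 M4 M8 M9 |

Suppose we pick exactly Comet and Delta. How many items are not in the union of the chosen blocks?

4

Union of Comet, Delta = {M1, M2, M3, M5, M7}.
Not covered: M4, M6, M8, M9 — 4 items.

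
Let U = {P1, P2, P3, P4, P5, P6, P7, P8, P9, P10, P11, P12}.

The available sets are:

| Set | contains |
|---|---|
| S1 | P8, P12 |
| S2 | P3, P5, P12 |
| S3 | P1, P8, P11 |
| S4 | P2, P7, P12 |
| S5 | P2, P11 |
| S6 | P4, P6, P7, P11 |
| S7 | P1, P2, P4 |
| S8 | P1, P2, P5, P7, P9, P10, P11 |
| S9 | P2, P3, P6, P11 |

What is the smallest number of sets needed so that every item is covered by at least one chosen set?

Take {S1, S2, S6, S8}. Their union is {P1, P2, P3, P4, P5, P6, P7, P8, P9, P10, P11, P12}, which is all 12 items.
Only S8 contains P9, so S8 is forced; the remaining 5 items need at least 3 more sets (each remaining set adds at most 2) — so at least 4 sets are needed, and 4 is optimal.

4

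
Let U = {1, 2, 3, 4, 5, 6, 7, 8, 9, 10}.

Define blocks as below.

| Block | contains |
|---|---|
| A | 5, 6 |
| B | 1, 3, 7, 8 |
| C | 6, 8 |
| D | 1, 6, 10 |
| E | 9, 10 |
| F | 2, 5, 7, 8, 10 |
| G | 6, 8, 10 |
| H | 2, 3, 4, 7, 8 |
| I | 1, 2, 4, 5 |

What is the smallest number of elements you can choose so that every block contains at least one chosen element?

Take T = {5, 8, 10}. Each listed block contains at least one of these, so T is a hitting set of size 3.
The blocks A, E, H are pairwise disjoint, so any hitting set needs a separate element for each — at least 3. Hence 3 is optimal.

3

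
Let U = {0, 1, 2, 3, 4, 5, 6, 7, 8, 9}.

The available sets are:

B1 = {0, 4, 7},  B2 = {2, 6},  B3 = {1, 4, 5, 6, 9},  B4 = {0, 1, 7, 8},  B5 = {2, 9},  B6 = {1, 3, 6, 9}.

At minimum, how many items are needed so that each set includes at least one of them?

3

The 3 items {2, 7, 9} hit every set.
No choice of 2 items meets every set, so 3 is the minimum.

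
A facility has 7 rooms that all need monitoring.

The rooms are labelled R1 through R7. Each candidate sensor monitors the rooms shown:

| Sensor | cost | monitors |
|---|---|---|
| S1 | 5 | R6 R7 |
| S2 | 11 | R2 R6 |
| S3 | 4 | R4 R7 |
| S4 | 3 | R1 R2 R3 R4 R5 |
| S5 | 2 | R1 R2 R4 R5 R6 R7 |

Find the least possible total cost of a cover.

S4, S5 together cover every room (S4 ∪ S5 = {R1, R2, R3, R4, R5, R6, R7}); total cost 3 + 2 = 5.
No covering selection has total cost below 5.

5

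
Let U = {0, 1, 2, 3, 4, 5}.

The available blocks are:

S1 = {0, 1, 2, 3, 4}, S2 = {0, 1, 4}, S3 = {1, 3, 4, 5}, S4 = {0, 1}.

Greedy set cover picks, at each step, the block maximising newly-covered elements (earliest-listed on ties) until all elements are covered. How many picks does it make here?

Greedy: pick S1 (covers 5 new) → pick S3 (covers 1 new). Total picks: 2.

2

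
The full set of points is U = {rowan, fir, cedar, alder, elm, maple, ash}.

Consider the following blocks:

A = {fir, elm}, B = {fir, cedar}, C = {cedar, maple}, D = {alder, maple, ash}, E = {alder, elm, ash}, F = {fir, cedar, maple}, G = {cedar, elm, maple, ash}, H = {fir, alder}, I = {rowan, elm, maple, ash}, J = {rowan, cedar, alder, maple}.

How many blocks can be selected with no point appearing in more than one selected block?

2

A, D are pairwise disjoint (A={fir,elm}; D={alder,maple,ash}).
Every remaining block overlaps one of these, and no 3 of the listed blocks are pairwise disjoint, so 2 is the maximum.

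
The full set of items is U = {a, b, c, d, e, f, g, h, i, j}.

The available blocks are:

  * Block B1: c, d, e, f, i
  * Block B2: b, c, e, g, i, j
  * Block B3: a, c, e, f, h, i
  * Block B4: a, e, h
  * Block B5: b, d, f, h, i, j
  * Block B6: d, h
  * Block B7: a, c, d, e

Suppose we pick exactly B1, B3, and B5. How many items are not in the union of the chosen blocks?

1

Union of B1, B3, B5 = {a, b, c, d, e, f, h, i, j}.
Not covered: g — 1 item.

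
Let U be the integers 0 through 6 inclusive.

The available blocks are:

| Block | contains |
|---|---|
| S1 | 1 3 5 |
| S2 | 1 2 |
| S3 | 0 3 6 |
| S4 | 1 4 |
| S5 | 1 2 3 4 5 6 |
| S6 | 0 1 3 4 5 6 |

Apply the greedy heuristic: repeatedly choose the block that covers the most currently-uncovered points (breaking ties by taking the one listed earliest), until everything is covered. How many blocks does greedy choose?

2

Greedy: pick S5 (covers 6 new) → pick S3 (covers 1 new). Total picks: 2.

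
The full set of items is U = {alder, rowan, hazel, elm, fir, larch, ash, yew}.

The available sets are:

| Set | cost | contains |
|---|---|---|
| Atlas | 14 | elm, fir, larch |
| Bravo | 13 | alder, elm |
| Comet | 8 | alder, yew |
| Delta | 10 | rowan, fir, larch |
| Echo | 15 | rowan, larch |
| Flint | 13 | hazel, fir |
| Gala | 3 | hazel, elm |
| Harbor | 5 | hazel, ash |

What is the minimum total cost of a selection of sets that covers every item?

Comet, Delta, Gala, Harbor together cover every item (Comet ∪ Delta ∪ Gala ∪ Harbor = {alder, rowan, hazel, elm, fir, larch, ash, yew}); total cost 8 + 10 + 3 + 5 = 26.
No covering selection has total cost below 26.

26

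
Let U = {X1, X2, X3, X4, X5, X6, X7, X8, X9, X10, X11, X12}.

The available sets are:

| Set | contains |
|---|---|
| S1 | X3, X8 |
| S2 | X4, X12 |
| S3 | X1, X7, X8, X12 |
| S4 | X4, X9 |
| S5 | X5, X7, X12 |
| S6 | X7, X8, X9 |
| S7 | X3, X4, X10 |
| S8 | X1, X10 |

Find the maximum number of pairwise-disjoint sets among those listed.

S1, S4, S5, S8 are pairwise disjoint (S1={X3,X8}; S4={X4,X9}; S5={X5,X7,X12}; S8={X1,X10}).
Every remaining set overlaps one of these, and no 5 of the listed sets are pairwise disjoint, so 4 is the maximum.

4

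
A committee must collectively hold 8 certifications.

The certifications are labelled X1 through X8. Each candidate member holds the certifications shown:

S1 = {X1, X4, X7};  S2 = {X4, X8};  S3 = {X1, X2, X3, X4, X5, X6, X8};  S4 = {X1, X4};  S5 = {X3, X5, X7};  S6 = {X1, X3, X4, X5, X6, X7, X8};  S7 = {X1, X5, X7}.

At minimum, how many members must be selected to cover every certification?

S3 and S6 together: S3 ∪ S6 = {X1, X2, X3, X4, X5, X6, X7, X8} — every certification is covered.
No single member has all 8 certifications (the largest, S3, has 7), so 2 is optimal.

2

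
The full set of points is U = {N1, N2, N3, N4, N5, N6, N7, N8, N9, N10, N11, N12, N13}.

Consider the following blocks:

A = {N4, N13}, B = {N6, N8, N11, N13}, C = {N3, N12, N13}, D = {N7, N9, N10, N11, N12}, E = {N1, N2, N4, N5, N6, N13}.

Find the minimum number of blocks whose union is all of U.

B, C, D, and E cover everything between them: the union {N1, N2, N3, N4, N5, N6, N7, N8, N9, N10, N11, N12, N13} is all of U.
Only B contains N8, so B is forced; the remaining 9 points need at least 3 more blocks (each remaining block adds at most 4) — so at least 4 blocks are needed, and 4 is optimal.

4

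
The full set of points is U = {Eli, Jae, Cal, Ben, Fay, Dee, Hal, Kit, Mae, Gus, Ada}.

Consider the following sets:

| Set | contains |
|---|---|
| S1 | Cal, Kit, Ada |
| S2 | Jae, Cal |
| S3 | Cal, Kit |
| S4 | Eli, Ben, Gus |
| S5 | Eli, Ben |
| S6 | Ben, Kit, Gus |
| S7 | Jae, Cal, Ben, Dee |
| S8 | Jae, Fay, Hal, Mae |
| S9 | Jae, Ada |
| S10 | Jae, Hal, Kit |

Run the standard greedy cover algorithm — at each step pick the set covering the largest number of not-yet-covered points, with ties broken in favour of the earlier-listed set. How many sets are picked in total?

Greedy: pick S7 (covers 4 new) → pick S8 (covers 3 new) → pick S1 (covers 2 new) → pick S4 (covers 2 new). Total picks: 4.

4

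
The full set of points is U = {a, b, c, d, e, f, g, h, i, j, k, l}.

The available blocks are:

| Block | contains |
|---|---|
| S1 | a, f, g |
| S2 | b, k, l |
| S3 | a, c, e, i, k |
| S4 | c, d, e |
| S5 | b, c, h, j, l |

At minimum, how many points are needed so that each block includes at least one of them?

T = {c, f, k} meets every block (each contains at least one member of T), and |T| = 3.
The blocks S1, S2, S4 are pairwise disjoint, so any hitting set needs a separate point for each — at least 3. Hence 3 is optimal.

3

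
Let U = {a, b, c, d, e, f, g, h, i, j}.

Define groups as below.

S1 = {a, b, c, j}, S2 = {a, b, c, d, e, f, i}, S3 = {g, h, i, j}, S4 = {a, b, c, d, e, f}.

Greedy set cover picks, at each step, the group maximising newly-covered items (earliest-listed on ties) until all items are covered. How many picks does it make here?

2

Greedy: pick S2 (covers 7 new) → pick S3 (covers 3 new). Total picks: 2.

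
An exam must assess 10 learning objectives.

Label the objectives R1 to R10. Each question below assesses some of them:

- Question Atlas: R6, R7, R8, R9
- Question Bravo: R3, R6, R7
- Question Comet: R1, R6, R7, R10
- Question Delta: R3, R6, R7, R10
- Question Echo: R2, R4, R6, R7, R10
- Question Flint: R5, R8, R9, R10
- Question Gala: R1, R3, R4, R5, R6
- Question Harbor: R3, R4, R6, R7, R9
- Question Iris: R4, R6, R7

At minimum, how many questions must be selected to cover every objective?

Take {Echo, Flint, Gala}. Their union is {R1, R2, R3, R4, R5, R6, R7, R8, R9, R10}, which is all 10 objectives.
Only Echo contains R2, so Echo is forced; the remaining 5 objectives need at least 2 more questions (each remaining question adds at most 3) — so at least 3 questions are needed, and 3 is optimal.

3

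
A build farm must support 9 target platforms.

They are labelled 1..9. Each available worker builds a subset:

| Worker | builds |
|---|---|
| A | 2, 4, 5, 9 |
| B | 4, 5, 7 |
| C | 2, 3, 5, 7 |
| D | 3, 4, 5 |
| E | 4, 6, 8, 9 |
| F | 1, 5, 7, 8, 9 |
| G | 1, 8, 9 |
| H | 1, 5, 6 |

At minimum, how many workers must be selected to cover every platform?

Take {C, E, F}. Their union is {1, 2, 3, 4, 5, 6, 7, 8, 9}, which is all 9 platforms.
No 2 of the 8 workers cover everything (all 28 combinations miss at least one platform), so 3 is optimal.

3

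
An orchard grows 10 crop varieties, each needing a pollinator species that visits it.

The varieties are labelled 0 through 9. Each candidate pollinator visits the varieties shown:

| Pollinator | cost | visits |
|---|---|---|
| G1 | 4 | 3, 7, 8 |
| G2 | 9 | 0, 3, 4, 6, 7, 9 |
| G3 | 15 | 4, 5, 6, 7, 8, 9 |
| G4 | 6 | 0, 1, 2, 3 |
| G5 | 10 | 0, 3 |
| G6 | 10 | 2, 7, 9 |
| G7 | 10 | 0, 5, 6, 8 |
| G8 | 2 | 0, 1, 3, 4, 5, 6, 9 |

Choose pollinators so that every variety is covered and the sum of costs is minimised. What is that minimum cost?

G1, G4, G8 together cover every variety (G1 ∪ G4 ∪ G8 = {0, 1, 2, 3, 4, 5, 6, 7, 8, 9}); total cost 4 + 6 + 2 = 12.
No covering selection has total cost below 12.

12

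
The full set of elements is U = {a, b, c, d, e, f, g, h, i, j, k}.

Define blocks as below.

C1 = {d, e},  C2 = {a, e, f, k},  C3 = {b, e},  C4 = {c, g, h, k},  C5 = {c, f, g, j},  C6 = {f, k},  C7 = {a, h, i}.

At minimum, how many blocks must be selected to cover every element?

C1, C2, C3, C5, and C7 cover everything between them: the union {a, b, c, d, e, f, g, h, i, j, k} is all of U.
No 4 of the 7 blocks cover everything (all 35 combinations miss at least one element), so 5 is optimal.

5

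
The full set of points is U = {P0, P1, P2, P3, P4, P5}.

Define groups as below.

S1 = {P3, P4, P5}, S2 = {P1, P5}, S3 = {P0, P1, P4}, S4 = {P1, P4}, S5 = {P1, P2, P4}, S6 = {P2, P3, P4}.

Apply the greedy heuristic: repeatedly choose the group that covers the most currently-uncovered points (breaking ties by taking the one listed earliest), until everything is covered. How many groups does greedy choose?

3

Greedy: pick S1 (covers 3 new) → pick S3 (covers 2 new) → pick S5 (covers 1 new). Total picks: 3.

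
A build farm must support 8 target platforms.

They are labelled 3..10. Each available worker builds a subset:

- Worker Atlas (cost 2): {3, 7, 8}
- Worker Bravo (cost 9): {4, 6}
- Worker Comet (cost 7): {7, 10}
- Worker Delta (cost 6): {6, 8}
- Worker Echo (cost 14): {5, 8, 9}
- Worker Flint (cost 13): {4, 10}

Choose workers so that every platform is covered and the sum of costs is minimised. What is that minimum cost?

Atlas, Bravo, Comet, Echo together cover every platform (Atlas ∪ Bravo ∪ Comet ∪ Echo = {3, 4, 5, 6, 7, 8, 9, 10}); total cost 2 + 9 + 7 + 14 = 32.
No covering selection has total cost below 32.

32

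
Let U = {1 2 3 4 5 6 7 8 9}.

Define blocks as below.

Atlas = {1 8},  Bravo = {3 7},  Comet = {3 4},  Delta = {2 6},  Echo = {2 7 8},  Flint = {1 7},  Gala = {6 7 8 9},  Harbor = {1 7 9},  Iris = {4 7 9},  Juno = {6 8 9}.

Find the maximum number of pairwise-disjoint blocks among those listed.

3

Comet, Flint, Juno are pairwise disjoint (Comet={3,4}; Flint={1,7}; Juno={6,8,9}).
Every remaining block overlaps one of these, and no 4 of the listed blocks are pairwise disjoint, so 3 is the maximum.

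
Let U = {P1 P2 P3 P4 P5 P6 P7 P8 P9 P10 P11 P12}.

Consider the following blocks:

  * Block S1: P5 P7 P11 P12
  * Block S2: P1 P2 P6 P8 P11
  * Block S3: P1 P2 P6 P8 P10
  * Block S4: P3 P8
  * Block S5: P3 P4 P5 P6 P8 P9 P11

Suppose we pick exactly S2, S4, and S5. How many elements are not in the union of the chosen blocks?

Union of S2, S4, S5 = {P1, P2, P3, P4, P5, P6, P8, P9, P11}.
Not covered: P7, P10, P12 — 3 elements.

3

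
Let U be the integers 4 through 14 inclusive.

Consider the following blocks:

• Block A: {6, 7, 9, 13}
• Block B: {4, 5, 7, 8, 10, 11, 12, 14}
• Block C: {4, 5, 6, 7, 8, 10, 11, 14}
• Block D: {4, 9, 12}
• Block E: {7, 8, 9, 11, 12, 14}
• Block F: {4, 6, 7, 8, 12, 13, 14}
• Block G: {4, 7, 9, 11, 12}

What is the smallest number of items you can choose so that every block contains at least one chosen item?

2

The 2 items {4, 7} hit every block.
No single item lies in every block, so at least 2 are needed and 2 is optimal.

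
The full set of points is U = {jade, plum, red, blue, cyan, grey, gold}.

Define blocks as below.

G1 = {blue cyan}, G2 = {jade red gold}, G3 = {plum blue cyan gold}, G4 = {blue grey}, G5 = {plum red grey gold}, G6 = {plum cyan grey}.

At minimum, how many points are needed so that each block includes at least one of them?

3

The 3 points {blue, cyan, gold} hit every block.
No choice of 2 points meets every block, so 3 is the minimum.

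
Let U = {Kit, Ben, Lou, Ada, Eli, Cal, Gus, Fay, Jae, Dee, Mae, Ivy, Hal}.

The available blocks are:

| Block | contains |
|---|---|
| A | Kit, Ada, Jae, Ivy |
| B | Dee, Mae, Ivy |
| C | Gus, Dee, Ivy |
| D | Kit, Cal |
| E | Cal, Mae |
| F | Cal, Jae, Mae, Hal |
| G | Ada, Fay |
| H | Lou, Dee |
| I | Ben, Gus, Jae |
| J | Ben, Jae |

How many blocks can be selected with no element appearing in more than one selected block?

C, E, G, J are pairwise disjoint (C={Gus,Dee,Ivy}; E={Cal,Mae}; G={Ada,Fay}; J={Ben,Jae}).
Every remaining block overlaps one of these, and no 5 of the listed blocks are pairwise disjoint, so 4 is the maximum.

4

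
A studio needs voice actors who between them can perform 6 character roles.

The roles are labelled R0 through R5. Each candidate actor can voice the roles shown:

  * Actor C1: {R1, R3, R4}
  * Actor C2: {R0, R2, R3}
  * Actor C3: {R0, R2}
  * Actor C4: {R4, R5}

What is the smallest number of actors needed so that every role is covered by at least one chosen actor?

C1 and C3 and C4 together: C1 ∪ C3 ∪ C4 = {R0, R1, R2, R3, R4, R5} — every role is covered.
Only C1 contains R1, so C1 is forced; the remaining 3 roles need at least 2 more actors (each remaining actor adds at most 2) — so at least 3 actors are needed, and 3 is optimal.

3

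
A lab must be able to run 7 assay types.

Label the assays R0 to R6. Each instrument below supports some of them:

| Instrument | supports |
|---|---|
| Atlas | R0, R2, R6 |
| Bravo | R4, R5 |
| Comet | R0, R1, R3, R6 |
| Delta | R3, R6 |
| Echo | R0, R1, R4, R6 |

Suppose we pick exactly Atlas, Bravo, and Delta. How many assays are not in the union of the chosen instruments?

Union of Atlas, Bravo, Delta = {R0, R2, R3, R4, R5, R6}.
Not covered: R1 — 1 assay.

1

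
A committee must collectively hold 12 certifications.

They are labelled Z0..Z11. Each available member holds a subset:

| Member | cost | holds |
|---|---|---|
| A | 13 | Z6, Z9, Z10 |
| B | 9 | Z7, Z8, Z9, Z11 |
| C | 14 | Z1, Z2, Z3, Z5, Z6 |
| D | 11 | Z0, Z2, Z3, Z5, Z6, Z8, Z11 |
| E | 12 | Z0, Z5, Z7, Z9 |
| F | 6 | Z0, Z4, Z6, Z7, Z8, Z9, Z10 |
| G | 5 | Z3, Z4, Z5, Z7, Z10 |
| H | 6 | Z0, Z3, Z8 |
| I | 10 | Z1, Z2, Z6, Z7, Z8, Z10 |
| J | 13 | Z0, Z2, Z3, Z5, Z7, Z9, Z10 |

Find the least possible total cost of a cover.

D, F, I together cover every certification (D ∪ F ∪ I = {Z0, Z1, Z2, Z3, Z4, Z5, Z6, Z7, Z8, Z9, Z10, Z11}); total cost 11 + 6 + 10 = 27.
The greedy pick F, G, I, B costs 30; no covering selection beats 27.

27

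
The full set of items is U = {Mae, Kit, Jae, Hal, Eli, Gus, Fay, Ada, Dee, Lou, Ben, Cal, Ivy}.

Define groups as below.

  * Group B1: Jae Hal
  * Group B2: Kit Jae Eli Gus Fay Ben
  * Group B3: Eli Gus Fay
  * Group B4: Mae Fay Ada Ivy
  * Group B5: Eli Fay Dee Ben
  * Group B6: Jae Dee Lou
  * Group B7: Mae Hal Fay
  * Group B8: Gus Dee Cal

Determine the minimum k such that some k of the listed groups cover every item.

5

B2, B4, B6, B7, and B8 cover everything between them: the union {Mae, Kit, Jae, Hal, Eli, Gus, Fay, Ada, Dee, Lou, Ben, Cal, Ivy} is all of U.
No 4 of the 8 groups cover everything (all 70 combinations miss at least one item), so 5 is optimal.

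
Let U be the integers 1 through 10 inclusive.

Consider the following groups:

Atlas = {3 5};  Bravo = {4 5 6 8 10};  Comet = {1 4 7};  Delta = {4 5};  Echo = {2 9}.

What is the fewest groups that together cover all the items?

4

Atlas and Bravo and Comet and Echo together: Atlas ∪ Bravo ∪ Comet ∪ Echo = {1, 2, 3, 4, 5, 6, 7, 8, 9, 10} — every item is covered.
Only Bravo contains 6, so Bravo is forced; the remaining 5 items need at least 3 more groups (each remaining group adds at most 2) — so at least 4 groups are needed, and 4 is optimal.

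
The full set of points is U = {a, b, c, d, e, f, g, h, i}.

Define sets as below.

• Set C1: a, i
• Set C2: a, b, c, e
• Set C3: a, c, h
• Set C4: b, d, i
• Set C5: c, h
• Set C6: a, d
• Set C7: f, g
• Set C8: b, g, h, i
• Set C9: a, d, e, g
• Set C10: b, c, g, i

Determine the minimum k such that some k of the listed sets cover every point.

4

C5, C7, C9, and C10 cover everything between them: the union {a, b, c, d, e, f, g, h, i} is all of U.
No 3 of the 10 sets cover everything (all 120 combinations miss at least one point), so 4 is optimal.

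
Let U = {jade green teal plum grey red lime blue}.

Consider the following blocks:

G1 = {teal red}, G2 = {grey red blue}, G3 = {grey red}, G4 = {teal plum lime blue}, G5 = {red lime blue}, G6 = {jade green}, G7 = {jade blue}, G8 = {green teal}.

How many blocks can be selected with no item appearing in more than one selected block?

G3, G4, G6 are pairwise disjoint (G3={grey,red}; G4={teal,plum,lime,blue}; G6={jade,green}).
Every remaining block overlaps one of these, and no 4 of the listed blocks are pairwise disjoint, so 3 is the maximum.

3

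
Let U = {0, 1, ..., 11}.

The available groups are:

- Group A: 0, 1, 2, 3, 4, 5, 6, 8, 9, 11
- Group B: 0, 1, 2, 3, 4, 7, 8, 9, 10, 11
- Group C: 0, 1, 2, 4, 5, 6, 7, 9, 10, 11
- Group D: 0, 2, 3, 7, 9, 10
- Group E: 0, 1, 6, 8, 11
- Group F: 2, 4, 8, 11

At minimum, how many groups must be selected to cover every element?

A and B cover everything between them: the union {0, 1, 2, 3, 4, 5, 6, 7, 8, 9, 10, 11} is all of U.
No single group has all 12 elements (the largest, A, has 10), so 2 is optimal.

2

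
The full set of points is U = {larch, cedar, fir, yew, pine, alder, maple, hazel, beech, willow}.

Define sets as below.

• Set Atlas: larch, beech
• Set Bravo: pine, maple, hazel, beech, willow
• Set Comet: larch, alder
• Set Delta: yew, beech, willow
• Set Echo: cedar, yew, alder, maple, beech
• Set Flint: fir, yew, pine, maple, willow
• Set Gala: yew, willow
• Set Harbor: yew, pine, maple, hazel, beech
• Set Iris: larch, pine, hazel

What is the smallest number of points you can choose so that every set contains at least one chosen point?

3

The 3 points {larch, beech, willow} hit every set.
No choice of 2 points meets every set, so 3 is the minimum.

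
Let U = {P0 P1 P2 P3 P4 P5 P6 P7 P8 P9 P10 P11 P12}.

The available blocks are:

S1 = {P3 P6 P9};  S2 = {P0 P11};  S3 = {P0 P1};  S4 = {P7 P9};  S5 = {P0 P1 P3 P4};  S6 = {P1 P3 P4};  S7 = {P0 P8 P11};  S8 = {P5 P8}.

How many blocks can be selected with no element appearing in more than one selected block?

4

S2, S4, S6, S8 are pairwise disjoint (S2={P0,P11}; S4={P7,P9}; S6={P1,P3,P4}; S8={P5,P8}).
Every remaining block overlaps one of these, and no 5 of the listed blocks are pairwise disjoint, so 4 is the maximum.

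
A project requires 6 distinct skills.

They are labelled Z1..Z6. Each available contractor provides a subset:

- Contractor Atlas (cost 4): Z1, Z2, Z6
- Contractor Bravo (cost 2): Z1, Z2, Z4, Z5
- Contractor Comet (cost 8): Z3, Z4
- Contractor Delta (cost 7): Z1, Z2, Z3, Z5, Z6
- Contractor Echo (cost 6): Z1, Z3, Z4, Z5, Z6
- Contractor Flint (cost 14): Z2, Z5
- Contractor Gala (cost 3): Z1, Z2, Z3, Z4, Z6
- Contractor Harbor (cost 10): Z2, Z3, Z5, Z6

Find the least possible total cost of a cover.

5

Bravo, Gala together cover every skill (Bravo ∪ Gala = {Z1, Z2, Z3, Z4, Z5, Z6}); total cost 2 + 3 = 5.
No covering selection has total cost below 5.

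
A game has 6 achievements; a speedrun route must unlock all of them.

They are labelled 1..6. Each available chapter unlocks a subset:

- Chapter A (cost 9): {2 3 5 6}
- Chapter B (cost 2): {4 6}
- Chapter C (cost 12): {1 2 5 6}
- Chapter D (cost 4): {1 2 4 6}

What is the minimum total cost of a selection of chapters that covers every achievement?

13

A, D together cover every achievement (A ∪ D = {1, 2, 3, 4, 5, 6}); total cost 9 + 4 = 13.
The greedy pick B, D, A costs 15; no covering selection beats 13.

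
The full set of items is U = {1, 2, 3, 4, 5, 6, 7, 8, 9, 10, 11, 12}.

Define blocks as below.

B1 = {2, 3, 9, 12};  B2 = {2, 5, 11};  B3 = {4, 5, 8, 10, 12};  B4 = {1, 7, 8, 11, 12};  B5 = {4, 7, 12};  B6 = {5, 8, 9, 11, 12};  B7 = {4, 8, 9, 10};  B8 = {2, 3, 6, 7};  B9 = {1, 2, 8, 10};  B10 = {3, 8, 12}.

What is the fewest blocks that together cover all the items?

B3 and B4 and B7 and B8 together: B3 ∪ B4 ∪ B7 ∪ B8 = {1, 2, 3, 4, 5, 6, 7, 8, 9, 10, 11, 12} — every item is covered.
No 3 of the 10 blocks cover everything (all 120 combinations miss at least one item), so 4 is optimal.

4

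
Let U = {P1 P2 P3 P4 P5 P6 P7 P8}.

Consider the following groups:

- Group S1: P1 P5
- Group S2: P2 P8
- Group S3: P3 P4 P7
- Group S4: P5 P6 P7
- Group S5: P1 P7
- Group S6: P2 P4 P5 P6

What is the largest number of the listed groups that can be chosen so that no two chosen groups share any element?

3

S1, S2, S3 are pairwise disjoint (S1={P1,P5}; S2={P2,P8}; S3={P3,P4,P7}).
Every remaining group overlaps one of these, and no 4 of the listed groups are pairwise disjoint, so 3 is the maximum.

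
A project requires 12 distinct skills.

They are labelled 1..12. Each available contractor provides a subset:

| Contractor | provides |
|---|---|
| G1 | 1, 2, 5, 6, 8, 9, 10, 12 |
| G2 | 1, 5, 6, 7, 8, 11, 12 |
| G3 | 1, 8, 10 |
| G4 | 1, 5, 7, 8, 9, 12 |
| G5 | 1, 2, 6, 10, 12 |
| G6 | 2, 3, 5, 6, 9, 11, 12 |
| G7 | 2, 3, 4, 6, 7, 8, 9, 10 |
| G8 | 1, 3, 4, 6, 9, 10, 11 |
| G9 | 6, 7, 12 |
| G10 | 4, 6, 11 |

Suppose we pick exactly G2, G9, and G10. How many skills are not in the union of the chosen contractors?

4

Union of G2, G9, G10 = {1, 4, 5, 6, 7, 8, 11, 12}.
Not covered: 2, 3, 9, 10 — 4 skills.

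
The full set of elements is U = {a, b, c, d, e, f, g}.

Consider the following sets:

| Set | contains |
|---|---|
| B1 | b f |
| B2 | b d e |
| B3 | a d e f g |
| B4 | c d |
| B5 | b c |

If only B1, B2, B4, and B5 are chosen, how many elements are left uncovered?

2

Union of B1, B2, B4, B5 = {b, c, d, e, f}.
Not covered: a, g — 2 elements.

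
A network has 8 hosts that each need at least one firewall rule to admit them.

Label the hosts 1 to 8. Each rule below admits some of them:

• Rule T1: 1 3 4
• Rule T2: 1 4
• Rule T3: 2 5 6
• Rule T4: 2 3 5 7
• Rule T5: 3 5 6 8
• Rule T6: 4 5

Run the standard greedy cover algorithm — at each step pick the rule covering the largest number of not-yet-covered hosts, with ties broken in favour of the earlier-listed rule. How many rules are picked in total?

3

Greedy: pick T4 (covers 4 new) → pick T1 (covers 2 new) → pick T5 (covers 2 new). Total picks: 3.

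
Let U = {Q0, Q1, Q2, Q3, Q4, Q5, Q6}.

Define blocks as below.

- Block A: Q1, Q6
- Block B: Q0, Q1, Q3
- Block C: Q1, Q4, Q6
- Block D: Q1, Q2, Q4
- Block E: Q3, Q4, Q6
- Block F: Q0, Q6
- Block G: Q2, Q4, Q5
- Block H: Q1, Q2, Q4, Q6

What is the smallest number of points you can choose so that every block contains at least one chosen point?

3

The 3 points {Q1, Q5, Q6} hit every block.
No choice of 2 points meets every block, so 3 is the minimum.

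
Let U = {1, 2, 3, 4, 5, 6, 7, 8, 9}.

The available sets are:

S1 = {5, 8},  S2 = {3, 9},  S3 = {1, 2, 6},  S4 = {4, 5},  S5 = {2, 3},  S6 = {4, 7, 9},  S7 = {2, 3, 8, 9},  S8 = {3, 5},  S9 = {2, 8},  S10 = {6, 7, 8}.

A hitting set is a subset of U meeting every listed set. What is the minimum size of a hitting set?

4

H = {2, 5, 8, 9} meets every set (each contains at least one member of H), and |H| = 4.
No choice of 3 items meets every set, so 4 is the minimum.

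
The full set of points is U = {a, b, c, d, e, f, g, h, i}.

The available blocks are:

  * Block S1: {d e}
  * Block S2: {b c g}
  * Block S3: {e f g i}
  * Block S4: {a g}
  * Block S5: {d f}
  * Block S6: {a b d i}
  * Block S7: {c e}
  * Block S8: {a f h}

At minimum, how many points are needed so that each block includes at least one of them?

4

T = {a, b, e, f} meets every block (each contains at least one member of T), and |T| = 4.
No choice of 3 points meets every block, so 4 is the minimum.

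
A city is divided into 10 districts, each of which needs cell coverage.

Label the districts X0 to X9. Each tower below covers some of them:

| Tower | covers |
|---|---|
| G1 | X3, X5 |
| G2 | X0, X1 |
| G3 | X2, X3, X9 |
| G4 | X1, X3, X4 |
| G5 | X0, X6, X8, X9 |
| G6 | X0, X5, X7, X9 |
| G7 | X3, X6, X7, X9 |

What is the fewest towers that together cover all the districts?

G3 and G4 and G5 and G6 together: G3 ∪ G4 ∪ G5 ∪ G6 = {X0, X1, X2, X3, X4, X5, X6, X7, X8, X9} — every district is covered.
Only G3 contains X2, so G3 is forced; the remaining 7 districts need at least 3 more towers (each remaining tower adds at most 3) — so at least 4 towers are needed, and 4 is optimal.

4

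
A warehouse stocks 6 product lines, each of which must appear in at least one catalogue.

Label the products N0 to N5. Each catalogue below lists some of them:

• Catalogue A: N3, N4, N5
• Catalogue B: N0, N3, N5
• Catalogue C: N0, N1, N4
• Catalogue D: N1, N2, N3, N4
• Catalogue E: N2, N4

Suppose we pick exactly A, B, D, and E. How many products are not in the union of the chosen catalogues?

Union of A, B, D, E = {N0, N1, N2, N3, N4, N5} — that's every product, so 0 are uncovered.

0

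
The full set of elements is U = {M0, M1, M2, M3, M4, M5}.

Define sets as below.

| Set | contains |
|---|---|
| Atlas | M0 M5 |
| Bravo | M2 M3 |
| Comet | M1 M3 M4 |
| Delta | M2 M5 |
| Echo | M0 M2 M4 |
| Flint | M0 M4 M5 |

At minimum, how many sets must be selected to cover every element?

Comet, Delta, and Flint cover everything between them: the union {M0, M1, M2, M3, M4, M5} is all of U.
Only Comet contains M1, so Comet is forced; the remaining 3 elements need at least 2 more sets (each remaining set adds at most 2) — so at least 3 sets are needed, and 3 is optimal.

3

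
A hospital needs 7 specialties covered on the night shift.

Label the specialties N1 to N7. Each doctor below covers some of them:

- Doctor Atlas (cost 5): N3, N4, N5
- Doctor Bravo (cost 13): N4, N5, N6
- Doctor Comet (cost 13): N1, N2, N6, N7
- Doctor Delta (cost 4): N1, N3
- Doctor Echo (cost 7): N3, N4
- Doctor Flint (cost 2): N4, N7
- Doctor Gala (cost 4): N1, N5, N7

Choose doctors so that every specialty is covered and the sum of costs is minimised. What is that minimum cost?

Atlas, Comet together cover every specialty (Atlas ∪ Comet = {N1, N2, N3, N4, N5, N6, N7}); total cost 5 + 13 = 18.
The greedy pick Flint, Delta, Gala, Comet costs 23; no covering selection beats 18.

18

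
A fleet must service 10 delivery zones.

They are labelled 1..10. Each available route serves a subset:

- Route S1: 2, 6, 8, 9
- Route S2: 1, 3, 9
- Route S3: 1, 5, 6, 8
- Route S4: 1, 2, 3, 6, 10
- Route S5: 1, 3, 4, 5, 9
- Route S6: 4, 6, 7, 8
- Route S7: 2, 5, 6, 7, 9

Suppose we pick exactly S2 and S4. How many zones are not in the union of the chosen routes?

4

Union of S2, S4 = {1, 2, 3, 6, 9, 10}.
Not covered: 4, 5, 7, 8 — 4 zones.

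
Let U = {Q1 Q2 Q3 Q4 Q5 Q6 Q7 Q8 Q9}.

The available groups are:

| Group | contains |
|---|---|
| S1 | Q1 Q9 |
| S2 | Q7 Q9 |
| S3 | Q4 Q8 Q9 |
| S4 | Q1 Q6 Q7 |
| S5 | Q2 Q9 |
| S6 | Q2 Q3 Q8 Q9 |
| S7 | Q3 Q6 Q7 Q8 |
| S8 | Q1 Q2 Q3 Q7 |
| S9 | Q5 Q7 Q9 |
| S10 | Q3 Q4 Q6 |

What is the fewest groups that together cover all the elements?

Take {S4, S6, S9, S10}. Their union is {Q1, Q2, Q3, Q4, Q5, Q6, Q7, Q8, Q9}, which is all 9 elements.
No 3 of the 10 groups cover everything (all 120 combinations miss at least one element), so 4 is optimal.

4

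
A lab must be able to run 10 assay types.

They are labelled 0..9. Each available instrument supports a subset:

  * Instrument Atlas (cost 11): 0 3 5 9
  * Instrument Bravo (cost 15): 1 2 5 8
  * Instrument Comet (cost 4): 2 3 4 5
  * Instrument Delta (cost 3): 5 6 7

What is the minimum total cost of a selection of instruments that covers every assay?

33

Atlas, Bravo, Comet, Delta together cover every assay (Atlas ∪ Bravo ∪ Comet ∪ Delta = {0, 1, 2, 3, 4, 5, 6, 7, 8, 9}); total cost 11 + 15 + 4 + 3 = 33.
No covering selection has total cost below 33.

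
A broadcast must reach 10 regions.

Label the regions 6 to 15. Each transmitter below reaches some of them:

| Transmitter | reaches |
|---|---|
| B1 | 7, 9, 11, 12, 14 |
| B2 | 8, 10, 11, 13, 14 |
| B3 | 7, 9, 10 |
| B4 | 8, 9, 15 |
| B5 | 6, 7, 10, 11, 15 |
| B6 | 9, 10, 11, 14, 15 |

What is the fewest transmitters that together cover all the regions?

3

Take {B1, B2, B5}. Their union is {6, 7, 8, 9, 10, 11, 12, 13, 14, 15}, which is all 10 regions.
Only B5 contains 6, so B5 is forced; the remaining 5 regions need at least 2 more transmitters (each remaining transmitter adds at most 3) — so at least 3 transmitters are needed, and 3 is optimal.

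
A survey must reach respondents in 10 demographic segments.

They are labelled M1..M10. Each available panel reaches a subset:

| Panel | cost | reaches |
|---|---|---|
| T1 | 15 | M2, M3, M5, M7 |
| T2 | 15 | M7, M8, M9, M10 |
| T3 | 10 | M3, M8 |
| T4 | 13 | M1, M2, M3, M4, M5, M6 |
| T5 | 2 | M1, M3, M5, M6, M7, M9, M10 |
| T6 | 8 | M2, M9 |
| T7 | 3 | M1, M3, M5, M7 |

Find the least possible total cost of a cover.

25

T3, T4, T5 together cover every segment (T3 ∪ T4 ∪ T5 = {M1, M2, M3, M4, M5, M6, M7, M8, M9, M10}); total cost 10 + 13 + 2 = 25.
No covering selection has total cost below 25.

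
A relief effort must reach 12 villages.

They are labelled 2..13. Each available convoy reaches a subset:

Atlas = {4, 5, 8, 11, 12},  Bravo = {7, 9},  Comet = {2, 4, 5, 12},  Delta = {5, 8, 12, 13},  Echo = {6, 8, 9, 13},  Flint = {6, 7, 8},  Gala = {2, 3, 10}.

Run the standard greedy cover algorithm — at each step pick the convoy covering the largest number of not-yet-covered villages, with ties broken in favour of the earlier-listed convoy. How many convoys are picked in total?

4

Greedy: pick Atlas (covers 5 new) → pick Echo (covers 3 new) → pick Gala (covers 3 new) → pick Bravo (covers 1 new). Total picks: 4.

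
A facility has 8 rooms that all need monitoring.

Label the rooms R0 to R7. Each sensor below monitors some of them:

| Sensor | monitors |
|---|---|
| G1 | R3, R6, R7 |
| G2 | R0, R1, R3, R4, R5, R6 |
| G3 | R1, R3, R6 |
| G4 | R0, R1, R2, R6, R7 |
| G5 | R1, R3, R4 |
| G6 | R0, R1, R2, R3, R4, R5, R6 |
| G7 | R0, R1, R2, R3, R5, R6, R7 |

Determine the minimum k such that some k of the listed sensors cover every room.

G2 and G4 together: G2 ∪ G4 = {R0, R1, R2, R3, R4, R5, R6, R7} — every room is covered.
No single sensor has all 8 rooms (the largest, G6, has 7), so 2 is optimal.

2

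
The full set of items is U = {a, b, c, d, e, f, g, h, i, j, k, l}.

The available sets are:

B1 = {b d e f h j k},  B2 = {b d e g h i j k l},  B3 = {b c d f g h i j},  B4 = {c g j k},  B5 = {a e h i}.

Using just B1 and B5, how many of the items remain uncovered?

3

Union of B1, B5 = {a, b, d, e, f, h, i, j, k}.
Not covered: c, g, l — 3 items.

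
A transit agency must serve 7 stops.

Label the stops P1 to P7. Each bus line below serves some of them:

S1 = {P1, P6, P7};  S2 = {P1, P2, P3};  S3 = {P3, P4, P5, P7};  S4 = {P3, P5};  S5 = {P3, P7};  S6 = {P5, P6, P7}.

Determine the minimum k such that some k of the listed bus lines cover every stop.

Take {S1, S2, S3}. Their union is {P1, P2, P3, P4, P5, P6, P7}, which is all 7 stops.
Only S2 contains P2, so S2 is forced; the remaining 4 stops need at least 2 more bus lines (each remaining bus line adds at most 3) — so at least 3 bus lines are needed, and 3 is optimal.

3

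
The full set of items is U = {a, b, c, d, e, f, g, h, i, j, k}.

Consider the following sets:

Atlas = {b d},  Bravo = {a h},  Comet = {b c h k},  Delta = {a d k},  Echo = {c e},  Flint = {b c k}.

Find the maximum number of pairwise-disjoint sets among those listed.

Atlas, Bravo, Echo are pairwise disjoint (Atlas={b,d}; Bravo={a,h}; Echo={c,e}).
Every remaining set overlaps one of these, and no 4 of the listed sets are pairwise disjoint, so 3 is the maximum.

3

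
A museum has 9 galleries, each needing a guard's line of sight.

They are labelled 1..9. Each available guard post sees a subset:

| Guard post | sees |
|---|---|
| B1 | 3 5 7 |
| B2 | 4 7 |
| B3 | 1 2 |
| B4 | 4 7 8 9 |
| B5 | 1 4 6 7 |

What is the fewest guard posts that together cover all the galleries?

4

B1 and B3 and B4 and B5 together: B1 ∪ B3 ∪ B4 ∪ B5 = {1, 2, 3, 4, 5, 6, 7, 8, 9} — every gallery is covered.
Only B5 contains 6, so B5 is forced; the remaining 5 galleries need at least 3 more guard posts (each remaining guard post adds at most 2) — so at least 4 guard posts are needed, and 4 is optimal.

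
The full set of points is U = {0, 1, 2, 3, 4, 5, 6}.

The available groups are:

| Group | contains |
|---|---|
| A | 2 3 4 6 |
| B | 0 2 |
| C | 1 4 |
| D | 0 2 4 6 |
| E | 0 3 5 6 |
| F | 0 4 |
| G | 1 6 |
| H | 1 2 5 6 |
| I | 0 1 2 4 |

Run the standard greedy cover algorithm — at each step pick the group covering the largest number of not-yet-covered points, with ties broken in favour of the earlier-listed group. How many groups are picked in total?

Greedy: pick A (covers 4 new) → pick E (covers 2 new) → pick C (covers 1 new). Total picks: 3.
(The true minimum cover uses only 2 groups, so greedy is not optimal here.)

3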